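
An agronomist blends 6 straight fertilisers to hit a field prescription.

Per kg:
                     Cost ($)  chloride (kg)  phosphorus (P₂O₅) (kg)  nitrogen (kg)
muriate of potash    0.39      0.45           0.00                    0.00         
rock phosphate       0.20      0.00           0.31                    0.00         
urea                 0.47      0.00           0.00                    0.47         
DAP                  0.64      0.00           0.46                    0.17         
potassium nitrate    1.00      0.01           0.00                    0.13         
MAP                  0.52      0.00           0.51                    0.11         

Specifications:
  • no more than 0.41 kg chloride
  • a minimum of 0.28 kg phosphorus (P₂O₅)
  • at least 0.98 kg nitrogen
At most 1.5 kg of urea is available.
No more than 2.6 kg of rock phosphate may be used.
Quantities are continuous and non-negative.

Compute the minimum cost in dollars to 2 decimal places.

$1.74

Let x1 = kg of muriate of potash, x2 = kg of rock phosphate, x3 = kg of urea, x4 = kg of DAP, x5 = kg of potassium nitrate, x6 = kg of MAP.
Minimize 0.39x1 + 0.2x2 + 0.47x3 + 0.64x4 + 1x5 + 0.52x6 with:
  0.45x1 + 0.01x5 ≤ 0.41   (chloride)
  0.31x2 + 0.46x4 + 0.51x6 ≥ 0.28   (phosphorus (P₂O₅))
  0.47x3 + 0.17x4 + 0.13x5 + 0.11x6 ≥ 0.98   (nitrogen)
  x3 ≤ 1.5
  x2 ≤ 2.6
  x1, x2, x3, x4, x5, x6 ≥ 0.
The optimal basis is {urea, DAP}; muriate of potash, rock phosphate, potassium nitrate, MAP drop out. The nitrogen and the urea cap requirements are met with equality.
Solving gives x3 = 1.5, x4 = 1.618.
Total cost: 0.47·1.5 + 0.64·1.618 = 1.7405.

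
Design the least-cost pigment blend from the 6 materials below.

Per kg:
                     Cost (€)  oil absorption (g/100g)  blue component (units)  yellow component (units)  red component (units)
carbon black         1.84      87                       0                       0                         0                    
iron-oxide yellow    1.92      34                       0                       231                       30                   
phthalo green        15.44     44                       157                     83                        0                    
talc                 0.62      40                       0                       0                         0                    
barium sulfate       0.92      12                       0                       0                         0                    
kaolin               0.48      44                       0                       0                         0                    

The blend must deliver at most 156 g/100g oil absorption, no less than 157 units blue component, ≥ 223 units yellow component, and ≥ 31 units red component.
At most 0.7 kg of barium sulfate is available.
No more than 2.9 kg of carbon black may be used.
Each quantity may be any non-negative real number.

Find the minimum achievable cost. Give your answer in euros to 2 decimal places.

Treat it as an LP. Let x1 = kg of carbon black, x2 = kg of iron-oxide yellow, x3 = kg of phthalo green, x4 = kg of talc, x5 = kg of barium sulfate, x6 = kg of kaolin.
min 1.84x1 + 1.92x2 + 15.44x3 + 0.62x4 + 0.92x5 + 0.48x6 subject to:
  87x1 + 34x2 + 44x3 + 40x4 + 12x5 + 44x6 ≤ 156   (oil absorption)
  157x3 ≥ 157   (blue component)
  231x2 + 83x3 ≥ 223   (yellow component)
  30x2 ≥ 31   (red component)
  x5 ≤ 0.7
  x1 ≤ 2.9
  x1, x2, x3, x4, x5, x6 ≥ 0.
The optimal basis is {iron-oxide yellow, phthalo green}; carbon black, talc, barium sulfate, kaolin drop out. Binding constraints: blue component and red component.
That vertex is x2 = 1.033, x3 = 1.
Total cost: 1.92·1.033 + 15.44·1 = 17.4234.

€17.42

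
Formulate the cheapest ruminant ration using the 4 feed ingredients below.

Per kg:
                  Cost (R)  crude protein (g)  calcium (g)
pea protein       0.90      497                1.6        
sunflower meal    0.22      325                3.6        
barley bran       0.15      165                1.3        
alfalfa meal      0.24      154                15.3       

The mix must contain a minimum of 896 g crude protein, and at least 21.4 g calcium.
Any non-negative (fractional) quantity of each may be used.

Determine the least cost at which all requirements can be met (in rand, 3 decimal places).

Let x1 = kg of pea protein, x2 = kg of sunflower meal, x3 = kg of barley bran, x4 = kg of alfalfa meal.
Minimize 0.9x1 + 0.22x2 + 0.15x3 + 0.24x4 subject to:
  497x1 + 325x2 + 165x3 + 154x4 ≥ 896   (crude protein)
  1.6x1 + 3.6x2 + 1.3x3 + 15.3x4 ≥ 21.4   (calcium)
  x1, x2, x3, x4 ≥ 0.
The cheapest feasible vertex uses only sunflower meal, alfalfa meal; pea protein, barley bran are not used. Binding constraints: crude protein and calcium.
That vertex is x2 = 2.357, x4 = 0.8441.
Objective = 0.22·2.357 + 0.24·0.8441 = 0.72112.

R0.721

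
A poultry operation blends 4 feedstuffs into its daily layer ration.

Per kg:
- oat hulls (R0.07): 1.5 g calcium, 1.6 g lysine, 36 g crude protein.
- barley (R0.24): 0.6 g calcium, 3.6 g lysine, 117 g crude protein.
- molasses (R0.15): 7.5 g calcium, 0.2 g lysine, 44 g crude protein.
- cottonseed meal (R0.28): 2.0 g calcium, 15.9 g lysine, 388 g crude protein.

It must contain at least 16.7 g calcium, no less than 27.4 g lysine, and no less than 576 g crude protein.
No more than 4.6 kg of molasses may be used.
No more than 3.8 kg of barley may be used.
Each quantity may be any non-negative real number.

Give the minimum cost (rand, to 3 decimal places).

Treat it as an LP. Let x1 = kg of oat hulls, x2 = kg of barley, x3 = kg of molasses, x4 = kg of cottonseed meal.
Minimise 0.07x1 + 0.24x2 + 0.15x3 + 0.28x4 subject to:
  1.5x1 + 0.6x2 + 7.5x3 + 2x4 ≥ 16.7   (calcium)
  1.6x1 + 3.6x2 + 0.2x3 + 15.9x4 ≥ 27.4   (lysine)
  36x1 + 117x2 + 44x3 + 388x4 ≥ 576   (crude protein)
  x3 ≤ 4.6
  x2 ≤ 3.8
  x1, x2, x3, x4 ≥ 0.
The minimum-cost mix takes nothing from oat hulls, barley — only molasses, cottonseed meal. Binding constraints: calcium and lysine.
Solving gives x3 = 1.773, x4 = 1.701.
Cost = 0.15·1.773 + 0.28·1.701 = 0.74223.

R0.742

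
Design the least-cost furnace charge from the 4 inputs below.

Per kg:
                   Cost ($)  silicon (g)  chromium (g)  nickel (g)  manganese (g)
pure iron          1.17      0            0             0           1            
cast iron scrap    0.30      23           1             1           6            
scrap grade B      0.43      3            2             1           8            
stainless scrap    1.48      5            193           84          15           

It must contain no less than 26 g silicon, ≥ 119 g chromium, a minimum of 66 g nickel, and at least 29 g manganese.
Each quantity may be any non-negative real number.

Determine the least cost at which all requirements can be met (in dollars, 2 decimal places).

$2.00

Let x1 = kg of pure iron, x2 = kg of cast iron scrap, x3 = kg of scrap grade B, x4 = kg of stainless scrap.
Minimize 1.17x1 + 0.3x2 + 0.43x3 + 1.48x4 s.t.:
  23x2 + 3x3 + 5x4 ≥ 26   (silicon)
  1x2 + 2x3 + 193x4 ≥ 119   (chromium)
  1x2 + 1x3 + 84x4 ≥ 66   (nickel)
  1x1 + 6x2 + 8x3 + 15x4 ≥ 29   (manganese)
  x1, x2, x3, x4 ≥ 0.
The cheapest feasible vertex uses only cast iron scrap, stainless scrap; pure iron, scrap grade B are not used. There the nickel and manganese constraints are tight.
That vertex is x2 = 2.957, x4 = 0.7505.
Total cost: 0.3·2.957 + 1.48·0.7505 = 1.9978.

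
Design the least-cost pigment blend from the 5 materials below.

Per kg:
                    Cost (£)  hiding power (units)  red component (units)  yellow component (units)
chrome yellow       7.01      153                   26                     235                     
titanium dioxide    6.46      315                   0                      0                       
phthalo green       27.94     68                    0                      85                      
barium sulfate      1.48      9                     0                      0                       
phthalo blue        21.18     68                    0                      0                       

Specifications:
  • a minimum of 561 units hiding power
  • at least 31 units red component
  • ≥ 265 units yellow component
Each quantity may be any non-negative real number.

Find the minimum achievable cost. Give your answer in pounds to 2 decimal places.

Let x1 = kg of chrome yellow, x2 = kg of titanium dioxide, x3 = kg of phthalo green, x4 = kg of barium sulfate, x5 = kg of phthalo blue.
Minimize 7.01x1 + 6.46x2 + 27.94x3 + 1.48x4 + 21.18x5 subject to:
  153x1 + 315x2 + 68x3 + 9x4 + 68x5 ≥ 561   (hiding power)
  26x1 ≥ 31   (red component)
  235x1 + 85x3 ≥ 265   (yellow component)
  x1, x2, x3, x4, x5 ≥ 0.
The cheapest feasible vertex uses only chrome yellow, titanium dioxide; phthalo green, barium sulfate, phthalo blue are not used. The hiding power and red component requirements are met with equality.
So chrome yellow = 1.192 kg, titanium dioxide = 1.202 kg.
Hence cost = 7.01·1.192 + 6.46·1.202 = £16.1208.

£16.12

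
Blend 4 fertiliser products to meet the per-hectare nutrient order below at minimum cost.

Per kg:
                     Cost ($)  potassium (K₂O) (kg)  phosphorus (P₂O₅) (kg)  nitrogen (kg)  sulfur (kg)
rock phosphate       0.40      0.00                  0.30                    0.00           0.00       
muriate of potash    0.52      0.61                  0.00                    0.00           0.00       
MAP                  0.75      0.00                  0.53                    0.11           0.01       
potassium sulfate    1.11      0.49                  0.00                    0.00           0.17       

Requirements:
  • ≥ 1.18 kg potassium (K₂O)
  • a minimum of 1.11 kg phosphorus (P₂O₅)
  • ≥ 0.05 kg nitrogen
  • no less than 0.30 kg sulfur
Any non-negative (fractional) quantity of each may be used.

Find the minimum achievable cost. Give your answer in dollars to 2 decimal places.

$3.71

Let x1 = kg of rock phosphate, x2 = kg of muriate of potash, x3 = kg of MAP, x4 = kg of potassium sulfate.
Minimise 0.4x1 + 0.52x2 + 0.75x3 + 1.11x4 s.t.:
  0.61x2 + 0.49x4 ≥ 1.18   (potassium (K₂O))
  0.3x1 + 0.53x3 ≥ 1.11   (phosphorus (P₂O₅))
  0.11x3 ≥ 0.05   (nitrogen)
  0.01x3 + 0.17x4 ≥ 0.3   (sulfur)
  x1, x2, x3, x4 ≥ 0.
All 4 inputs are positive at the optimum. Binding constraints: potassium (K₂O), phosphorus (P₂O₅), nitrogen, sulfur.
So rock phosphate = 2.897 kg, muriate of potash = 0.5384 kg, MAP = 0.4545 kg, potassium sulfate = 1.738 kg.
Total cost: 0.4·2.897 + 0.52·0.5384 + 0.75·0.4545 + 1.11·1.738 = 3.7088.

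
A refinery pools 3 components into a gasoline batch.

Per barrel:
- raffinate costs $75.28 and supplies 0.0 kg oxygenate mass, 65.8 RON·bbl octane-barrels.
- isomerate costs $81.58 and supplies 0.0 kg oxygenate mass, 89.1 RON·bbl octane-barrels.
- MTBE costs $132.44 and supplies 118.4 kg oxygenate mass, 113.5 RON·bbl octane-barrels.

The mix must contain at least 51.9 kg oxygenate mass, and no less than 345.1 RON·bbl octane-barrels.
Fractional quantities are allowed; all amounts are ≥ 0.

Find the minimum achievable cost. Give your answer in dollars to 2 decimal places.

$328.48

This is a linear program. Let x1 = barrels of raffinate, x2 = barrels of isomerate, x3 = barrels of MTBE.
min 75.28x1 + 81.58x2 + 132.44x3 with:
  118.4x3 ≥ 51.9   (oxygenate mass)
  65.8x1 + 89.1x2 + 113.5x3 ≥ 345.1   (octane-barrels)
  x1, x2, x3 ≥ 0.
The cheapest feasible vertex uses only isomerate, MTBE; raffinate is not used. Binding constraints: oxygenate mass and octane-barrels.
Optimal quantities: isomerate = 3.3148 barrels, MTBE = 0.43834 barrels.
Total cost: 81.58·3.3148 + 132.44·0.43834 = 328.4751.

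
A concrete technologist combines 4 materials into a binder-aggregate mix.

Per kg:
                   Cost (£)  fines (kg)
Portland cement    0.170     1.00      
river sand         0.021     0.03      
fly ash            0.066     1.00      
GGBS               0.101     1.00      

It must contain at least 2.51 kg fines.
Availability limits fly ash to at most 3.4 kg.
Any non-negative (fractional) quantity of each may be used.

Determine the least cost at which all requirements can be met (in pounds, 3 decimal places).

£0.166

Let x1 = kg of Portland cement, x2 = kg of river sand, x3 = kg of fly ash, x4 = kg of GGBS.
Minimize 0.17x1 + 0.021x2 + 0.066x3 + 0.101x4 subject to:
  1x1 + 0.03x2 + 1x3 + 1x4 ≥ 2.51   (fines)
  x3 ≤ 3.4
  x1, x2, x3, x4 ≥ 0.
The cheapest feasible vertex uses only fly ash; Portland cement, river sand, GGBS are not used. The fines requirement is met with equality.
Optimal quantities: fly ash = 2.51 kg.
Total cost: 0.066·2.51 = 0.16566.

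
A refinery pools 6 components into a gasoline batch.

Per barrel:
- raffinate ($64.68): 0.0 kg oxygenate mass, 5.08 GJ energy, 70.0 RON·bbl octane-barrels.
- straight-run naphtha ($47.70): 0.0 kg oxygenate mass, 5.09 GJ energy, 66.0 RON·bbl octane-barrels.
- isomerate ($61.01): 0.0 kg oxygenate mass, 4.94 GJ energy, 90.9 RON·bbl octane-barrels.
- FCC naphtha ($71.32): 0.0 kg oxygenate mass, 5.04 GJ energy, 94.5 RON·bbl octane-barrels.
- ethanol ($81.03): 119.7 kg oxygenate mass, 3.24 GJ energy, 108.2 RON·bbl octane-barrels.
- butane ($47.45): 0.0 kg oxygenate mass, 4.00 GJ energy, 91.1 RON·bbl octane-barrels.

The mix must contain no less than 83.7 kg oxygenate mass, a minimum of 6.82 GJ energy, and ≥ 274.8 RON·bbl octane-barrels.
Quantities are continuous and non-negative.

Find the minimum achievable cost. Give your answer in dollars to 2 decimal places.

$160.38

Let x1 = barrels of raffinate, x2 = barrels of straight-run naphtha, x3 = barrels of isomerate, x4 = barrels of FCC naphtha, x5 = barrels of ethanol, x6 = barrels of butane.
Minimize 64.68x1 + 47.7x2 + 61.01x3 + 71.32x4 + 81.03x5 + 47.45x6 s.t.:
  119.7x5 ≥ 83.7   (oxygenate mass)
  5.08x1 + 5.09x2 + 4.94x3 + 5.04x4 + 3.24x5 + 4x6 ≥ 6.82   (energy)
  70x1 + 66x2 + 90.9x3 + 94.5x4 + 108.2x5 + 91.1x6 ≥ 274.8   (octane-barrels)
  x1, x2, x3, x4, x5, x6 ≥ 0.
At the optimum only ethanol, butane are positive (raffinate, straight-run naphtha, isomerate, FCC naphtha = 0). There the oxygenate mass and octane-barrels constraints are tight.
That vertex is x5 = 0.6992, x6 = 2.186.
Hence cost = 81.03·0.6992 + 47.45·2.186 = $160.3819.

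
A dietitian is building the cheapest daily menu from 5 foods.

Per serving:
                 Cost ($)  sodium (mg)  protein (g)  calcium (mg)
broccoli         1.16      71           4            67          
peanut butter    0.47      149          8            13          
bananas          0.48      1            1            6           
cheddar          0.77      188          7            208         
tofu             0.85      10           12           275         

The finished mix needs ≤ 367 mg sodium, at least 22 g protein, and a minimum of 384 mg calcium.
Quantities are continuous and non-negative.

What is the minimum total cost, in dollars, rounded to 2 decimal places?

Let x1 = servings of broccoli, x2 = servings of peanut butter, x3 = servings of bananas, x4 = servings of cheddar, x5 = servings of tofu.
Minimize 1.16x1 + 0.47x2 + 0.48x3 + 0.77x4 + 0.85x5 with:
  71x1 + 149x2 + 1x3 + 188x4 + 10x5 ≤ 367   (sodium)
  4x1 + 8x2 + 1x3 + 7x4 + 12x5 ≥ 22   (protein)
  67x1 + 13x2 + 6x3 + 208x4 + 275x5 ≥ 384   (calcium)
  x1, x2, x3, x4, x5 ≥ 0.
The optimal basis is {peanut butter, tofu}; broccoli, bananas, cheddar drop out. There the protein and calcium constraints are tight.
Solving gives x2 = 0.7055, x5 = 1.363.
Cost = 0.47·0.7055 + 0.85·1.363 = 1.4901.

$1.49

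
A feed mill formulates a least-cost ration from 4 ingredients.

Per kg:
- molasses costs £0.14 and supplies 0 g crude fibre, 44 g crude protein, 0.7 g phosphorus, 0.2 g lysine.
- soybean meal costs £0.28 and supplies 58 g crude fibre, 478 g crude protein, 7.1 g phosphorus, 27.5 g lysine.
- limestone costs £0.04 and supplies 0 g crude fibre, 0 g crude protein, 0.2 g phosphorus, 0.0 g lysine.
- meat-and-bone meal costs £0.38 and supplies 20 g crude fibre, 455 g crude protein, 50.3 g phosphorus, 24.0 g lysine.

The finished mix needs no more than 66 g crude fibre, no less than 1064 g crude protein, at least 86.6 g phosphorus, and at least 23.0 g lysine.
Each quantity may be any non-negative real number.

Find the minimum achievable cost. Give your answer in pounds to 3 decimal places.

£0.827

Let x1 = kg of molasses, x2 = kg of soybean meal, x3 = kg of limestone, x4 = kg of meat-and-bone meal.
Minimise 0.14x1 + 0.28x2 + 0.04x3 + 0.38x4 with:
  58x2 + 20x4 ≤ 66   (crude fibre)
  44x1 + 478x2 + 455x4 ≥ 1064   (crude protein)
  0.7x1 + 7.1x2 + 0.2x3 + 50.3x4 ≥ 86.6   (phosphorus)
  0.2x1 + 27.5x2 + 24x4 ≥ 23   (lysine)
  x1, x2, x3, x4 ≥ 0.
The optimal basis is {soybean meal, meat-and-bone meal}; molasses, limestone drop out. Binding constraints: crude fibre and crude protein.
Optimal quantities: soybean meal = 0.5199 kg, meat-and-bone meal = 1.792 kg.
Objective = 0.28·0.5199 + 0.38·1.792 = 0.82653.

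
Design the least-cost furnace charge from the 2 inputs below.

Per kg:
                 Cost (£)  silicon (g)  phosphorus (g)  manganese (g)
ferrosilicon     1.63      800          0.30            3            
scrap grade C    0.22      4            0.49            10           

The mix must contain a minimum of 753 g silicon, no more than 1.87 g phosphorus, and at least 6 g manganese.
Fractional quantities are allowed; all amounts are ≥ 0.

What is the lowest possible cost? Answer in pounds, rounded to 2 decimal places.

£1.60

Treat it as an LP. Let x1 = kg of ferrosilicon, x2 = kg of scrap grade C.
Minimise 1.63x1 + 0.22x2 subject to:
  800x1 + 4x2 ≥ 753   (silicon)
  0.3x1 + 0.49x2 ≤ 1.87   (phosphorus)
  3x1 + 10x2 ≥ 6   (manganese)
  x1, x2 ≥ 0.
Both inputs are positive at the optimum. The silicon and manganese requirements are met with equality.
Optimal quantities: ferrosilicon = 0.9397 kg, scrap grade C = 0.3181 kg.
Total cost: 1.63·0.9397 + 0.22·0.3181 = 1.6017.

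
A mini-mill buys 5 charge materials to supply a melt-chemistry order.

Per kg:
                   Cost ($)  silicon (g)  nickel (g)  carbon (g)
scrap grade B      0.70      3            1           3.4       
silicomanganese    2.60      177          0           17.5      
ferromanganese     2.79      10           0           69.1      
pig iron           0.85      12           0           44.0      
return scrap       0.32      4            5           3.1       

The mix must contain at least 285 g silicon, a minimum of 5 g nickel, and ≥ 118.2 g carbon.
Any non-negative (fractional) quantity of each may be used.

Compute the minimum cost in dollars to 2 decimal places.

$5.82

Set it up as a linear program. Let x1 = kg of scrap grade B, x2 = kg of silicomanganese, x3 = kg of ferromanganese, x4 = kg of pig iron, x5 = kg of return scrap.
Minimise 0.7x1 + 2.6x2 + 2.79x3 + 0.85x4 + 0.32x5 with:
  3x1 + 177x2 + 10x3 + 12x4 + 4x5 ≥ 285   (silicon)
  1x1 + 5x5 ≥ 5   (nickel)
  3.4x1 + 17.5x2 + 69.1x3 + 44x4 + 3.1x5 ≥ 118.2   (carbon)
  x1, x2, x3, x4, x5 ≥ 0.
At the optimum only silicomanganese, pig iron, return scrap are positive (scrap grade B, ferromanganese = 0). Binding constraints: silicon, nickel, carbon.
Optimal quantities: silicomanganese = 1.449 kg, pig iron = 2.039 kg, return scrap = 1 kg.
Objective = 2.6·1.449 + 0.85·2.039 + 0.32·1 = 5.8206.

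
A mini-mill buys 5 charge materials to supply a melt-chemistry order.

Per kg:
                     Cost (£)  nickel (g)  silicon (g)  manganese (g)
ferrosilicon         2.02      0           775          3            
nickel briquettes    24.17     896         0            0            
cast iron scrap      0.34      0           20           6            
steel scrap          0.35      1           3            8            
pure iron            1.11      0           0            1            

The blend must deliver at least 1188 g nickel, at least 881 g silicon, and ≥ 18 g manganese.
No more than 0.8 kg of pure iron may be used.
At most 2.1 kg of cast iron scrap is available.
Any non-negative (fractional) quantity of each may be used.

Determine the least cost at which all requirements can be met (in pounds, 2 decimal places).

£34.92

Treat it as an LP. Let x1 = kg of ferrosilicon, x2 = kg of nickel briquettes, x3 = kg of cast iron scrap, x4 = kg of steel scrap, x5 = kg of pure iron.
Minimize 2.02x1 + 24.17x2 + 0.34x3 + 0.35x4 + 1.11x5 s.t.:
  896x2 + 1x4 ≥ 1188   (nickel)
  775x1 + 20x3 + 3x4 ≥ 881   (silicon)
  3x1 + 6x3 + 8x4 + 1x5 ≥ 18   (manganese)
  x5 ≤ 0.8
  x3 ≤ 2.1
  x1, x2, x3, x4, x5 ≥ 0.
At the optimum only ferrosilicon, nickel briquettes, steel scrap are positive (cast iron scrap, pure iron = 0). Binding constraints: nickel, silicon, manganese.
Solving gives x1 = 1.13, x2 = 1.324, x4 = 1.826.
Total cost: 2.02·1.13 + 24.17·1.324 + 0.35·1.826 = 34.9228.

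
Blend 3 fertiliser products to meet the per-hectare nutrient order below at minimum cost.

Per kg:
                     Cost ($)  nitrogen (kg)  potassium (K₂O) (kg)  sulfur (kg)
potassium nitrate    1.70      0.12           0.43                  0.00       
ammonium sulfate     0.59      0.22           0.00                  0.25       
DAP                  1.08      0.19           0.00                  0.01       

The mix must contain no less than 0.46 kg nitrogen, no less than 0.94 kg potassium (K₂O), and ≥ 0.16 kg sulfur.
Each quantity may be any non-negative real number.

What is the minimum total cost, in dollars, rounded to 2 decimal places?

$4.25

This is a linear program. Let x1 = kg of potassium nitrate, x2 = kg of ammonium sulfate, x3 = kg of DAP.
min 1.7x1 + 0.59x2 + 1.08x3 with:
  0.12x1 + 0.22x2 + 0.19x3 ≥ 0.46   (nitrogen)
  0.43x1 ≥ 0.94   (potassium (K₂O))
  0.25x2 + 0.01x3 ≥ 0.16   (sulfur)
  x1, x2, x3 ≥ 0.
The cheapest feasible vertex uses only potassium nitrate, ammonium sulfate; DAP is not used. There the nitrogen and potassium (K₂O) constraints are tight.
Optimal quantities: potassium nitrate = 2.186 kg, ammonium sulfate = 0.8985 kg.
Objective = 1.7·2.186 + 0.59·0.8985 = 4.2463.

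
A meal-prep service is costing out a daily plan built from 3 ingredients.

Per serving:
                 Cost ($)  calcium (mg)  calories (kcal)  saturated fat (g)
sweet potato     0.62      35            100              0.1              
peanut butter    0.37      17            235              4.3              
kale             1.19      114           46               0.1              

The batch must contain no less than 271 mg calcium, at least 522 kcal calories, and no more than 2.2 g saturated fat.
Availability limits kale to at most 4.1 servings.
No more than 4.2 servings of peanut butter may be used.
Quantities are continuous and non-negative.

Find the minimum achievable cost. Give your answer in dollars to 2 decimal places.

$3.86

Let x1 = servings of sweet potato, x2 = servings of peanut butter, x3 = servings of kale.
Minimise 0.62x1 + 0.37x2 + 1.19x3 s.t.:
  35x1 + 17x2 + 114x3 ≥ 271   (calcium)
  100x1 + 235x2 + 46x3 ≥ 522   (calories)
  0.1x1 + 4.3x2 + 0.1x3 ≤ 2.2   (saturated fat)
  x3 ≤ 4.1
  x2 ≤ 4.2
  x1, x2, x3 ≥ 0.
All 3 inputs are positive at the optimum. The calcium, calories, saturated fat requirements are met with equality.
So sweet potato = 3.75 servings, peanut butter = 0.3973 servings, kale = 1.167 servings.
Total cost: 0.62·3.75 + 0.37·0.3973 + 1.19·1.167 = 3.8607.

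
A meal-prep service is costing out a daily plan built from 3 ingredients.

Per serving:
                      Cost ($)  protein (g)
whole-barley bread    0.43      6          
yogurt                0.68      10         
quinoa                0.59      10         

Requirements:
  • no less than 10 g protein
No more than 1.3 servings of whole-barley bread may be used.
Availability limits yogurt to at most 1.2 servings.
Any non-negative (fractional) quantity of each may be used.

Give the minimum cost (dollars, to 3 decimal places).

$0.590

Treat it as an LP. Let x1 = servings of whole-barley bread, x2 = servings of yogurt, x3 = servings of quinoa.
min 0.43x1 + 0.68x2 + 0.59x3 s.t.:
  6x1 + 10x2 + 10x3 ≥ 10   (protein)
  x1 ≤ 1.3
  x2 ≤ 1.2
  x1, x2, x3 ≥ 0.
The optimal basis is {quinoa}; whole-barley bread, yogurt drop out. The protein requirement is met with equality.
That vertex is x3 = 1.
Hence cost = 0.59·1 = $0.59000.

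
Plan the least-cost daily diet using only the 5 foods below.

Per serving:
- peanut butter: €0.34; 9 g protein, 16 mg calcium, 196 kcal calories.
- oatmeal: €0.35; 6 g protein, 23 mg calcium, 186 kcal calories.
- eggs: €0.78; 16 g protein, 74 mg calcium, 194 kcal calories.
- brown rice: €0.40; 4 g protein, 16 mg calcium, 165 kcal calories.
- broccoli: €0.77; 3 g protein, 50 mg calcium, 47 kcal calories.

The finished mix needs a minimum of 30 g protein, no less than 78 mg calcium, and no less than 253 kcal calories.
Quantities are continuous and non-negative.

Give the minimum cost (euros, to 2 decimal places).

This is a linear program. Let x1 = servings of peanut butter, x2 = servings of oatmeal, x3 = servings of eggs, x4 = servings of brown rice, x5 = servings of broccoli.
Minimise 0.34x1 + 0.35x2 + 0.78x3 + 0.4x4 + 0.77x5 s.t.:
  9x1 + 6x2 + 16x3 + 4x4 + 3x5 ≥ 30   (protein)
  16x1 + 23x2 + 74x3 + 16x4 + 50x5 ≥ 78   (calcium)
  196x1 + 186x2 + 194x3 + 165x4 + 47x5 ≥ 253   (calories)
  x1, x2, x3, x4, x5 ≥ 0.
The minimum-cost mix takes nothing from oatmeal, brown rice, broccoli — only peanut butter, eggs. Binding constraints: protein and calcium.
So peanut butter = 2.371 servings, eggs = 0.5415 servings.
Total cost: 0.34·2.371 + 0.78·0.5415 = 1.2285.

€1.23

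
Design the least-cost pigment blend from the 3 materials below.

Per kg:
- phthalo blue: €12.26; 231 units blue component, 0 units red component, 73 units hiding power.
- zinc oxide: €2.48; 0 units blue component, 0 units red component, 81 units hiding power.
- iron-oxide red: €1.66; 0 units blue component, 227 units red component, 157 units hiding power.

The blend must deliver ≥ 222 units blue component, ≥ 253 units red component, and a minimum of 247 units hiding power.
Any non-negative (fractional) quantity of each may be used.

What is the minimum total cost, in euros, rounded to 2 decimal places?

€13.65

Let x1 = kg of phthalo blue, x2 = kg of zinc oxide, x3 = kg of iron-oxide red.
Minimize 12.26x1 + 2.48x2 + 1.66x3 subject to:
  231x1 ≥ 222   (blue component)
  227x3 ≥ 253   (red component)
  73x1 + 81x2 + 157x3 ≥ 247   (hiding power)
  x1, x2, x3 ≥ 0.
At the optimum only phthalo blue, iron-oxide red are positive (zinc oxide = 0). The blue component and hiding power requirements are met with equality.
So phthalo blue = 0.961 kg, iron-oxide red = 1.126 kg.
Hence cost = 12.26·0.961 + 1.66·1.126 = €13.6510.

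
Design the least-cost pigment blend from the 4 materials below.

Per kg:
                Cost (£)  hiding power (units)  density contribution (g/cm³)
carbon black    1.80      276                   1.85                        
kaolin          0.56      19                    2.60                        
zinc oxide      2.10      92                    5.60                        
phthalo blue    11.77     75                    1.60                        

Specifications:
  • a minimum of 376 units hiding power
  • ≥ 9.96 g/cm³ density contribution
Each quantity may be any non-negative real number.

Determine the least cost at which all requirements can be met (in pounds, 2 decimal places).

£3.76

This is a linear program. Let x1 = kg of carbon black, x2 = kg of kaolin, x3 = kg of zinc oxide, x4 = kg of phthalo blue.
min 1.8x1 + 0.56x2 + 2.1x3 + 11.77x4 subject to:
  276x1 + 19x2 + 92x3 + 75x4 ≥ 376   (hiding power)
  1.85x1 + 2.6x2 + 5.6x3 + 1.6x4 ≥ 9.96   (density contribution)
  x1, x2, x3, x4 ≥ 0.
The optimal basis is {carbon black, kaolin}; zinc oxide, phthalo blue drop out. The hiding power and density contribution requirements are met with equality.
Solving gives x1 = 1.155, x2 = 3.009.
Cost = 1.8·1.155 + 0.56·3.009 = 3.7640.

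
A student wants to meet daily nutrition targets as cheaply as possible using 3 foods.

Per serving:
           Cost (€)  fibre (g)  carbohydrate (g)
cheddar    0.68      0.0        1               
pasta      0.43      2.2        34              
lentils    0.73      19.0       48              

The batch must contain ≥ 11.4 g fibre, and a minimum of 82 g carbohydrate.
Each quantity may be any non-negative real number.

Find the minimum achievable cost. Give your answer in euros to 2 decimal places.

Let x1 = servings of cheddar, x2 = servings of pasta, x3 = servings of lentils.
min 0.68x1 + 0.43x2 + 0.73x3 with:
  2.2x2 + 19x3 ≥ 11.4   (fibre)
  1x1 + 34x2 + 48x3 ≥ 82   (carbohydrate)
  x1, x2, x3 ≥ 0.
At the optimum only pasta, lentils are positive (cheddar = 0). The fibre and carbohydrate requirements are met with equality.
So pasta = 1.87 servings, lentils = 0.3834 servings.
Total cost: 0.43·1.87 + 0.73·0.3834 = 1.0840.

€1.08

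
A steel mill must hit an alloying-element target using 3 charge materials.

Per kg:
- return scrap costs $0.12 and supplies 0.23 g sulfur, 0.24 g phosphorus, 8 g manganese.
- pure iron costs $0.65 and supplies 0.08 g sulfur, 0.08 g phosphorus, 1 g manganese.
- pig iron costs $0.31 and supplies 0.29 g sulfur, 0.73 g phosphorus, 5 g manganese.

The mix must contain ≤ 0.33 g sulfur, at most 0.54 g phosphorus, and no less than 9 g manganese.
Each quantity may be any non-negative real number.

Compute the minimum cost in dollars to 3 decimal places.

Let x1 = kg of return scrap, x2 = kg of pure iron, x3 = kg of pig iron.
min 0.12x1 + 0.65x2 + 0.31x3 with:
  0.23x1 + 0.08x2 + 0.29x3 ≤ 0.33   (sulfur)
  0.24x1 + 0.08x2 + 0.73x3 ≤ 0.54   (phosphorus)
  8x1 + 1x2 + 5x3 ≥ 9   (manganese)
  x1, x2, x3 ≥ 0.
The optimal basis is {return scrap}; pure iron, pig iron drop out. Binding constraint: manganese.
Optimal quantities: return scrap = 1.125 kg.
Cost = 0.12·1.125 = 0.13500.

$0.135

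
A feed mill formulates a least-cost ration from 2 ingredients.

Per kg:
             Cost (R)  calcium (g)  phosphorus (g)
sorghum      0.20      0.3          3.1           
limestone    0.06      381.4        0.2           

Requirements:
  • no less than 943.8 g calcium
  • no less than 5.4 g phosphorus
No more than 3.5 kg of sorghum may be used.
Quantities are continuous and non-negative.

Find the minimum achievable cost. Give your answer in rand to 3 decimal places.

R0.465

Let x1 = kg of sorghum, x2 = kg of limestone.
Minimize 0.2x1 + 0.06x2 with:
  0.3x1 + 381.4x2 ≥ 943.8   (calcium)
  3.1x1 + 0.2x2 ≥ 5.4   (phosphorus)
  x1 ≤ 3.5
  x1, x2 ≥ 0.
Both inputs are positive at the optimum. The calcium and phosphorus requirements are met with equality.
So sorghum = 1.582 kg, limestone = 2.473 kg.
Hence cost = 0.2·1.582 + 0.06·2.473 = R0.46478.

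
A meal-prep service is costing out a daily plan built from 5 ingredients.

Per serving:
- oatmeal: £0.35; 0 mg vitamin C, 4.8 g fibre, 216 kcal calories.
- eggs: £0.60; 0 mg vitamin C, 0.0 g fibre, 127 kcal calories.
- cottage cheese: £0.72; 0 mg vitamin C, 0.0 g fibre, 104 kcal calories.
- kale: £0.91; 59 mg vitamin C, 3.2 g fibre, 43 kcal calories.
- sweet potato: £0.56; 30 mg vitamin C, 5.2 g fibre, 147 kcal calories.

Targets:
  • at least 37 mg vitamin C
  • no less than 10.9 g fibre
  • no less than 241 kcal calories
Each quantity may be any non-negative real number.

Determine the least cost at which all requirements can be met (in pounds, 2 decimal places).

£1.02

Let x1 = servings of oatmeal, x2 = servings of eggs, x3 = servings of cottage cheese, x4 = servings of kale, x5 = servings of sweet potato.
Minimize 0.35x1 + 0.6x2 + 0.72x3 + 0.91x4 + 0.56x5 with:
  59x4 + 30x5 ≥ 37   (vitamin C)
  4.8x1 + 3.2x4 + 5.2x5 ≥ 10.9   (fibre)
  216x1 + 127x2 + 104x3 + 43x4 + 147x5 ≥ 241   (calories)
  x1, x2, x3, x4, x5 ≥ 0.
The minimum-cost mix takes nothing from eggs, cottage cheese, kale — only oatmeal, sweet potato. The vitamin C and fibre requirements are met with equality.
That vertex is x1 = 0.9347, x5 = 1.233.
Objective = 0.35·0.9347 + 0.56·1.233 = 1.0176.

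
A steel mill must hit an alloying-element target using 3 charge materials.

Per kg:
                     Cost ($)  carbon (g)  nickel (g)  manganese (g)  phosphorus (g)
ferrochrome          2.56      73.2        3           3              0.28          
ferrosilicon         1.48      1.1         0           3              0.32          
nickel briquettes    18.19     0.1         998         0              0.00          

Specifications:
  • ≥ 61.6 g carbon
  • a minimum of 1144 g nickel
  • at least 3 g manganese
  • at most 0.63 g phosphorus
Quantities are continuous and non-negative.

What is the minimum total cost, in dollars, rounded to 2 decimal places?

$23.19

Let x1 = kg of ferrochrome, x2 = kg of ferrosilicon, x3 = kg of nickel briquettes.
Minimize 2.56x1 + 1.48x2 + 18.19x3 subject to:
  73.2x1 + 1.1x2 + 0.1x3 ≥ 61.6   (carbon)
  3x1 + 998x3 ≥ 1144   (nickel)
  3x1 + 3x2 ≥ 3   (manganese)
  0.28x1 + 0.32x2 ≤ 0.63   (phosphorus)
  x1, x2, x3 ≥ 0.
The optimal mix uses every input. Binding constraints: carbon, nickel, manganese.
Solving gives x1 = 0.8375, x2 = 0.1625, x3 = 1.144.
Hence cost = 2.56·0.8375 + 1.48·0.1625 + 18.19·1.144 = $23.1939.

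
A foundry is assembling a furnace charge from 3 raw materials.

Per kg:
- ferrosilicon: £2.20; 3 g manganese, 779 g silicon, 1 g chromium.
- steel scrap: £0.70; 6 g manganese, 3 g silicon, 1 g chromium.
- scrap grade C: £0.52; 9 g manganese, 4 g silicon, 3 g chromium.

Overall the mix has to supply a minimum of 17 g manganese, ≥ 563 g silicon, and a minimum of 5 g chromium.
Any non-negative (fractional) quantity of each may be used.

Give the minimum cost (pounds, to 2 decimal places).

£2.43

This is a linear program. Let x1 = kg of ferrosilicon, x2 = kg of steel scrap, x3 = kg of scrap grade C.
Minimise 2.2x1 + 0.7x2 + 0.52x3 subject to:
  3x1 + 6x2 + 9x3 ≥ 17   (manganese)
  779x1 + 3x2 + 4x3 ≥ 563   (silicon)
  1x1 + 1x2 + 3x3 ≥ 5   (chromium)
  x1, x2, x3 ≥ 0.
The minimum-cost mix takes nothing from steel scrap — only ferrosilicon, scrap grade C. The manganese and silicon requirements are met with equality.
So ferrosilicon = 0.7142 kg, scrap grade C = 1.651 kg.
Objective = 2.2·0.7142 + 0.52·1.651 = 2.4298.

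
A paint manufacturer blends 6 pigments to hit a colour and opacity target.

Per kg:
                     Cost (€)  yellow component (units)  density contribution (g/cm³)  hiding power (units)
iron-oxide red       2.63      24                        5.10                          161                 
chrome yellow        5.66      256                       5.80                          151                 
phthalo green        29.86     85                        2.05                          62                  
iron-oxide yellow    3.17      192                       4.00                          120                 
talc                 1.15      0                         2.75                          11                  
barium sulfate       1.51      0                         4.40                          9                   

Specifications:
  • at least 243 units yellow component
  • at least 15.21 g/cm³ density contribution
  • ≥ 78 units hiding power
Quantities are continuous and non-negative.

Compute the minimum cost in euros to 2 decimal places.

€7.49

This is a linear program. Let x1 = kg of iron-oxide red, x2 = kg of chrome yellow, x3 = kg of phthalo green, x4 = kg of iron-oxide yellow, x5 = kg of talc, x6 = kg of barium sulfate.
min 2.63x1 + 5.66x2 + 29.86x3 + 3.17x4 + 1.15x5 + 1.51x6 s.t.:
  24x1 + 256x2 + 85x3 + 192x4 ≥ 243   (yellow component)
  5.1x1 + 5.8x2 + 2.05x3 + 4x4 + 2.75x5 + 4.4x6 ≥ 15.21   (density contribution)
  161x1 + 151x2 + 62x3 + 120x4 + 11x5 + 9x6 ≥ 78   (hiding power)
  x1, x2, x3, x4, x5, x6 ≥ 0.
The optimal basis is {iron-oxide yellow, barium sulfate}; iron-oxide red, chrome yellow, phthalo green, talc drop out. Binding constraints: yellow component and density contribution.
That vertex is x4 = 1.2656, x6 = 2.3062.
Cost = 3.17·1.2656 + 1.51·2.3062 = 7.4943.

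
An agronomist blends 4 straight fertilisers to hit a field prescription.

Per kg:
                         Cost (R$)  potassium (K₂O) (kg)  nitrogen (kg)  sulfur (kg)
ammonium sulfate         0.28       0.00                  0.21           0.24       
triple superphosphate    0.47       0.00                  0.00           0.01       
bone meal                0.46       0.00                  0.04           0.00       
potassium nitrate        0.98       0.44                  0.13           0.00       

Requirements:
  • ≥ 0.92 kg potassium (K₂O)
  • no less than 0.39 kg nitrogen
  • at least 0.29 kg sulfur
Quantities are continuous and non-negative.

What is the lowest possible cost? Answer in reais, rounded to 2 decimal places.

Treat it as an LP. Let x1 = kg of ammonium sulfate, x2 = kg of triple superphosphate, x3 = kg of bone meal, x4 = kg of potassium nitrate.
Minimize 0.28x1 + 0.47x2 + 0.46x3 + 0.98x4 subject to:
  0.44x4 ≥ 0.92   (potassium (K₂O))
  0.21x1 + 0.04x3 + 0.13x4 ≥ 0.39   (nitrogen)
  0.24x1 + 0.01x2 ≥ 0.29   (sulfur)
  x1, x2, x3, x4 ≥ 0.
The minimum-cost mix takes nothing from triple superphosphate, bone meal — only ammonium sulfate, potassium nitrate. Binding constraints: potassium (K₂O) and sulfur.
That vertex is x1 = 1.208, x4 = 2.091.
Total cost: 0.28·1.208 + 0.98·2.091 = 2.3874.

R$2.39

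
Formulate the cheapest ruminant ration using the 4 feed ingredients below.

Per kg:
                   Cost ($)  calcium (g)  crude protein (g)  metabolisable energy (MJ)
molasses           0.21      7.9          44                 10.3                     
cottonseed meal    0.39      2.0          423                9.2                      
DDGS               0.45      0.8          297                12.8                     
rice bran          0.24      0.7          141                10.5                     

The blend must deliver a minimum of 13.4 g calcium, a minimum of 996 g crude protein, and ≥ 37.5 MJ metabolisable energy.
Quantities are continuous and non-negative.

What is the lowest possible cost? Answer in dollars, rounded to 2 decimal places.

Let x1 = kg of molasses, x2 = kg of cottonseed meal, x3 = kg of DDGS, x4 = kg of rice bran.
Minimize 0.21x1 + 0.39x2 + 0.45x3 + 0.24x4 with:
  7.9x1 + 2x2 + 0.8x3 + 0.7x4 ≥ 13.4   (calcium)
  44x1 + 423x2 + 297x3 + 141x4 ≥ 996   (crude protein)
  10.3x1 + 9.2x2 + 12.8x3 + 10.5x4 ≥ 37.5   (metabolisable energy)
  x1, x2, x3, x4 ≥ 0.
The minimum-cost mix takes nothing from DDGS — only molasses, cottonseed meal, rice bran. Binding constraints: calcium, crude protein, metabolisable energy.
Solving gives x1 = 1.127, x2 = 1.999, x4 = 0.7144.
Cost = 0.21·1.127 + 0.39·1.999 + 0.24·0.7144 = 1.1877.

$1.19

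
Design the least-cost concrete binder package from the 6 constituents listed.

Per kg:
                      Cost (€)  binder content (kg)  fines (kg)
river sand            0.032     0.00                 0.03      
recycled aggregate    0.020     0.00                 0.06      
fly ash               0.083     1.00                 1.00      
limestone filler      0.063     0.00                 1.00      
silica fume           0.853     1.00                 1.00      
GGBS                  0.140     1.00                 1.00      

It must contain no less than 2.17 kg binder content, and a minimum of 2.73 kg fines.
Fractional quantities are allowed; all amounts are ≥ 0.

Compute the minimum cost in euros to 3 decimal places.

€0.215

Let x1 = kg of river sand, x2 = kg of recycled aggregate, x3 = kg of fly ash, x4 = kg of limestone filler, x5 = kg of silica fume, x6 = kg of GGBS.
min 0.032x1 + 0.02x2 + 0.083x3 + 0.063x4 + 0.853x5 + 0.14x6 with:
  1x3 + 1x5 + 1x6 ≥ 2.17   (binder content)
  0.03x1 + 0.06x2 + 1x3 + 1x4 + 1x5 + 1x6 ≥ 2.73   (fines)
  x1, x2, x3, x4, x5, x6 ≥ 0.
The minimum-cost mix takes nothing from river sand, recycled aggregate, silica fume, GGBS — only fly ash, limestone filler. There the binder content and fines constraints are tight.
Optimal quantities: fly ash = 2.17 kg, limestone filler = 0.56 kg.
Hence cost = 0.083·2.17 + 0.063·0.56 = €0.21539.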